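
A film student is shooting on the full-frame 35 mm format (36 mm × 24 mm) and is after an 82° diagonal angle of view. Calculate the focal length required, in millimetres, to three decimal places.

24.886 mm

Sensor diagonal = √(36² + 24²) = √1872.0000 ≈ 43.2666 mm.
From α = 2·arctan(d/2f) we get f = d / (2·tan(α/2)).
With d = 43.2666 mm and α/2 = 41°, tan(α/2) ≈ 0.86929, so f ≈ 43.2666 / 1.73857 ≈ 24.8863 mm.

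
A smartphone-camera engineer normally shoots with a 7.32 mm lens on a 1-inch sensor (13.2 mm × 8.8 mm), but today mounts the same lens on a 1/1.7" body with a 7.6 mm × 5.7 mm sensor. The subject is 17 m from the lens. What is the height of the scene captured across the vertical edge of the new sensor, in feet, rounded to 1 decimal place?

43.4 ft

The focal length stays 7.32 mm; the relevant sensor dimension is now h = 5.7 mm. Object distance dₒ = 17 m = 17000 mm.
Thin-lens field height W = h·(dₒ − f)/f = 5.7 × (17000 − 7.32)/7.32 ≈ 13232.005 mm = 13232.005/304.8 ft = 43.4121 ft.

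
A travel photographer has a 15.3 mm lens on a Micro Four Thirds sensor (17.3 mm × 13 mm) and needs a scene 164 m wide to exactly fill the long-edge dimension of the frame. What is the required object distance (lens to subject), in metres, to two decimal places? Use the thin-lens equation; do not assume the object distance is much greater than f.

W: 164 m = 164000 mm.
Magnification m = w/W = dᵢ/dₒ; combined with 1/f = 1/dₒ + 1/dᵢ this gives dₒ = f·(1 + W/w).
dₒ = 15.3 mm × (1 + 164000/17.3) = 15.3 × 9480.7688 ≈ 145055.762 mm = 145.056 m.

145.06 m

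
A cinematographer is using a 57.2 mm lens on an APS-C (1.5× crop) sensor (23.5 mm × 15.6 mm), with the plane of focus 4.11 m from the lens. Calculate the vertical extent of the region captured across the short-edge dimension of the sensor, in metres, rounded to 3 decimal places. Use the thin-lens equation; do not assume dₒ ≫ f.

1.105 m

dₒ: 4.11 m = 4110 mm.
Similar triangles through the lens centre give W/dₒ = h/dᵢ; with 1/f = 1/dₒ + 1/dᵢ this gives W = h·(dₒ − f)/f.
W = 15.6 mm × (4110 − 57.2) / 57.2 = 15.6 × 70.8531 ≈ 1105.309 mm = 1.10531 m.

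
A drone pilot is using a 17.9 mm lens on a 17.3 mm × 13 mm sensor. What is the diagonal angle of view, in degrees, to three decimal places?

Sensor diagonal = √(17.3² + 13²) = √468.2900 ≈ 21.6400 mm.
Angle of view α = 2·arctan(d/2f) with d = 21.6400 mm and f = 17.9 mm.
d/2f = 0.60447; arctan(0.60447) ≈ 31.1517°, so α ≈ 62.3034°.

62.303°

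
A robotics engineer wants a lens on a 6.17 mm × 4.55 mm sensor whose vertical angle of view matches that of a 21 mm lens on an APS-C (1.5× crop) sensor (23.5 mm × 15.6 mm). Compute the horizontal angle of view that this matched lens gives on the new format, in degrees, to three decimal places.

53.466°

Equal vertical AOV ⇒ f₂ = f₁ · 4.55/15.6 = 21 × 0.29167 ≈ 6.1250 mm.
Horizontal AOV on the new format = 2·arctan(6.17 / (2 × 6.1250)) = 2·arctan(0.50367) ≈ 53.4664°.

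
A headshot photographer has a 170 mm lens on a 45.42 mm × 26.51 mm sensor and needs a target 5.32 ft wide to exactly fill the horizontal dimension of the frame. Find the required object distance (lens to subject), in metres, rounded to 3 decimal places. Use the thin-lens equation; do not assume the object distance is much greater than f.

6.239 m

W: 5.32 ft × 304.8 mm/ft = 1621.54 mm.
Magnification m = w/W = dᵢ/dₒ; combined with 1/f = 1/dₒ + 1/dᵢ this gives dₒ = f·(1 + W/w).
dₒ = 170 mm × (1 + 1621.54/45.42) = 170 × 36.7009 ≈ 6239.157 mm = 6.23916 m.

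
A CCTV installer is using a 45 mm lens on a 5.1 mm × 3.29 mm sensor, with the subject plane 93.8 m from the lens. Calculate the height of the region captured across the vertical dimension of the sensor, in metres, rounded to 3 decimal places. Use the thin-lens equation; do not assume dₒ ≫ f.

6.855 m

dₒ: 93.8 m = 93800 mm.
Similar triangles through the lens centre give W/dₒ = h/dᵢ; with 1/f = 1/dₒ + 1/dᵢ this gives W = h·(dₒ − f)/f.
W = 3.29 mm × (93800 − 45) / 45 = 3.29 × 2083.4444 ≈ 6854.532 mm = 6.85453 m.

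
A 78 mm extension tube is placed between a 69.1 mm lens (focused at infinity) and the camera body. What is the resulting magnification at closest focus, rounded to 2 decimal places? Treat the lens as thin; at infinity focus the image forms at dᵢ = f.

1.13×

The tube moves the image plane from f to f + e, so dᵢ = 69.1 + 78 = 147.1 mm. Focus is achieved when 1/f = 1/dₒ + 1/dᵢ, giving dₒ = 1/(1/f − 1/(f+e)).
Magnification m = dᵢ/dₒ = (f+e)·(1/f − 1/(f+e)) = e/f = 78/69.1 ≈ 1.1288.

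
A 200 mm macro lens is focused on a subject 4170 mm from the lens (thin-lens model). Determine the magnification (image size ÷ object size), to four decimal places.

Thin lens: 1/f = 1/dₒ + 1/dᵢ → 1/dᵢ = 1/200 − 1/4170 = 0.0047602 mm⁻¹, so dᵢ ≈ 210.0756 mm.
Magnification m = dᵢ/dₒ = 210.0756/4170 ≈ 0.05038.

0.0504×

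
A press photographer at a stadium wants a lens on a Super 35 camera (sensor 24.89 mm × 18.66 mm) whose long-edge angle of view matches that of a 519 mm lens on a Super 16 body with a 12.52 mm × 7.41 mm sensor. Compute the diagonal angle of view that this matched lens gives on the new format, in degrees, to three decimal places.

1.727°

Equal long-edge AOV ⇒ f₂ = f₁ · 24.89/12.52 = 519 × 1.98802 ≈ 1031.7819 mm.
Sensor diagonal = √(24.89² + 18.66²) = √967.7077 ≈ 31.1080 mm.
Diagonal AOV on the new format = 2·arctan(31.1080 / (2 × 1031.7819)) = 2·arctan(0.01507) ≈ 1.7273°.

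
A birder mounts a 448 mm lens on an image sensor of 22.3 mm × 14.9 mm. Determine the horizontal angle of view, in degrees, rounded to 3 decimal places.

Angle of view α = 2·arctan(w/2f) with w = 22.3 mm and f = 448 mm.
w/2f = 0.02489; arctan(0.02489) ≈ 1.4257°, so α ≈ 2.8514°.

2.851°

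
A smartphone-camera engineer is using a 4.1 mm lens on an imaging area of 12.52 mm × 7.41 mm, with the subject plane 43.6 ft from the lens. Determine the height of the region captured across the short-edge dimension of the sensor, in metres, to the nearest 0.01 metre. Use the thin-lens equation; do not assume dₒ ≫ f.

dₒ: 43.6 ft × 304.8 mm/ft = 13289.28 mm.
Similar triangles through the lens centre give W/dₒ = h/dᵢ; with 1/f = 1/dₒ + 1/dᵢ this gives W = h·(dₒ − f)/f.
W = 7.41 mm × (13289.3 − 4.1) / 4.1 = 7.41 × 3240.2877 ≈ 24010.532 mm = 24.0105 m.

24.01 m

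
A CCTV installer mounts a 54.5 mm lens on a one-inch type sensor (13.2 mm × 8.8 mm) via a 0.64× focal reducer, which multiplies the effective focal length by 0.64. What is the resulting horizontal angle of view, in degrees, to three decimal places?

Effective focal length f = 54.5 × 0.64 = 34.88 mm.
α = 2·arctan(13.2 / (2 × 34.88)) = 2·arctan(0.18922) ≈ 21.4297°.

21.430°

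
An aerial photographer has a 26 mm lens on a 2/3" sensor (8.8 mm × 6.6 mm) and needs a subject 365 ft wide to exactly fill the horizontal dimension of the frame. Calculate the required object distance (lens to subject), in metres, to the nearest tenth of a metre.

W: 365 ft × 304.8 mm/ft = 111252.00 mm.
Magnification m = w/W = dᵢ/dₒ; combined with 1/f = 1/dₒ + 1/dᵢ this gives dₒ = f·(1 + W/w).
dₒ = 26 mm × (1 + 111252/8.8) = 26 × 12643.2723 ≈ 328725.080 mm = 328.725 m.

328.7 m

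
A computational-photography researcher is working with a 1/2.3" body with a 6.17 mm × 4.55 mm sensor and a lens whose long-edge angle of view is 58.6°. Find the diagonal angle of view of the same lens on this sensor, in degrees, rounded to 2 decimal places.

From the long-edge AOV: f = 6.17 / (2·tan(29.3°)) = 6.17 / 1.12235 ≈ 5.4974 mm.
Sensor diagonal = √(6.17² + 4.55²) = √58.7714 ≈ 7.6663 mm.
Diagonal AOV = 2·arctan(7.6663 / (2 × 5.4974)) = 2·arctan(0.69726) ≈ 69.7731°.

69.77°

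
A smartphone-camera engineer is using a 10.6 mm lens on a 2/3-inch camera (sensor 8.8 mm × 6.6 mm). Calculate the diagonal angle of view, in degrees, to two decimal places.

54.85°

Sensor diagonal = √(8.8² + 6.6²) = √121.0000 ≈ 11.0000 mm.
Angle of view α = 2·arctan(d/2f) with d = 11.0000 mm and f = 10.6 mm.
d/2f = 0.51887; arctan(0.51887) ≈ 27.4234°, so α ≈ 54.8467°.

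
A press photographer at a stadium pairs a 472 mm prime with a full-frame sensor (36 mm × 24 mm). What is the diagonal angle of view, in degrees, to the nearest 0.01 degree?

Sensor diagonal = √(36² + 24²) = √1872.0000 ≈ 43.2666 mm.
Angle of view α = 2·arctan(d/2f) with d = 43.2666 mm and f = 472 mm.
d/2f = 0.04583; arctan(0.04583) ≈ 2.6242°, so α ≈ 5.2484°.

5.25°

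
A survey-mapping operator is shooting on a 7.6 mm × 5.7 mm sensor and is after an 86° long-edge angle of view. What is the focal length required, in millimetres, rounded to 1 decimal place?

4.1 mm

From α = 2·arctan(w/2f) we get f = w / (2·tan(α/2)).
With w = 7.6 mm and α/2 = 43°, tan(α/2) ≈ 0.93252, so f ≈ 7.6 / 1.86503 ≈ 4.0750 mm.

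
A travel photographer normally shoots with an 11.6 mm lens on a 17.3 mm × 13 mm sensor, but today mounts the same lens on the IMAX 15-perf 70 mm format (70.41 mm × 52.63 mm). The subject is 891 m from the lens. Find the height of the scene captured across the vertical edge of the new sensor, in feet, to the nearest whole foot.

13263 ft

The focal length stays 11.6 mm; the relevant sensor dimension is now h = 52.63 mm. Object distance dₒ = 891 m = 891000 mm.
Thin-lens field height W = h·(dₒ − f)/f = 52.63 × (891000 − 11.6)/11.6 ≈ 4042475.818 mm = 4042475.818/304.8 ft = 13262.7 ft.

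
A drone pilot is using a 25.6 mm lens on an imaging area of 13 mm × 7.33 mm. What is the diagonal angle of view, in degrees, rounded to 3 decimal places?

32.501°

Sensor diagonal = √(13² + 7.33²) = √222.7289 ≈ 14.9241 mm.
Angle of view α = 2·arctan(d/2f) with d = 14.9241 mm and f = 25.6 mm.
d/2f = 0.29149; arctan(0.29149) ≈ 16.2507°, so α ≈ 32.5014°.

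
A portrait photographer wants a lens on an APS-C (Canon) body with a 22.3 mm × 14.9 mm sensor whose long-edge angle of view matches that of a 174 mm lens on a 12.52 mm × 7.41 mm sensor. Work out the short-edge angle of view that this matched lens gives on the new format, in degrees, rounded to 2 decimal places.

2.75°

Equal long-edge AOV ⇒ f₂ = f₁ · 22.3/12.52 = 174 × 1.78115 ≈ 309.9201 mm.
Short-edge AOV on the new format = 2·arctan(14.9 / (2 × 309.9201)) = 2·arctan(0.02404) ≈ 2.7541°.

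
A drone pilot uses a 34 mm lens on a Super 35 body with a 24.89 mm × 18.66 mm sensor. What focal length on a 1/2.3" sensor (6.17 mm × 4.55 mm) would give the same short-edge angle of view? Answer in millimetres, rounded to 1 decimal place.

Equal angle of view means equal height/f ratio, so f₂ = f₁ · (height₂/height₁) = 34 × 4.55/18.66.
f₂ = 34 × 0.24384 ≈ 8.290 mm.

8.3 mm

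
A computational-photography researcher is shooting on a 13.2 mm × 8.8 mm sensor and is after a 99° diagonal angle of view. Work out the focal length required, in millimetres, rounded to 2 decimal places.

6.77 mm

Sensor diagonal = √(13.2² + 8.8²) = √251.6800 ≈ 15.8644 mm.
From α = 2·arctan(d/2f) we get f = d / (2·tan(α/2)).
With d = 15.8644 mm and α/2 = 49.5°, tan(α/2) ≈ 1.17085, so f ≈ 15.8644 / 2.34170 ≈ 6.7747 mm.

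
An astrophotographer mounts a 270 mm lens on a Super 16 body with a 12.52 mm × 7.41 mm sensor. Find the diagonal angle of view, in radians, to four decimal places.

0.0539 rad

Sensor diagonal = √(12.52² + 7.41²) = √211.6585 ≈ 14.5485 mm.
Angle of view α = 2·arctan(d/2f) with d = 14.5485 mm and f = 270 mm.
d/2f = 0.02694; arctan(0.02694) ≈ 0.0269 rad, so α ≈ 0.0539 rad.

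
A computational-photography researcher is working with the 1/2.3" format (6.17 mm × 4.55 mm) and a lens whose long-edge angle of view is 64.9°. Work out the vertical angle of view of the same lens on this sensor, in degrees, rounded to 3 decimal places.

From the long-edge AOV: f = 6.17 / (2·tan(32.45°)) = 6.17 / 1.27169 ≈ 4.8518 mm.
Vertical AOV = 2·arctan(4.55 / (2 × 4.8518)) = 2·arctan(0.46890) ≈ 50.2434°.

50.243°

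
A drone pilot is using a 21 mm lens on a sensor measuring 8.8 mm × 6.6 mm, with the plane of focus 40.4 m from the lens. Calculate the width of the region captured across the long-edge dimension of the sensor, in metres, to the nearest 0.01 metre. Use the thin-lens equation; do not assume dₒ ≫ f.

dₒ: 40.4 m = 40400 mm.
Similar triangles through the lens centre give W/dₒ = w/dᵢ; with 1/f = 1/dₒ + 1/dᵢ this gives W = w·(dₒ − f)/f.
W = 8.8 mm × (40400 − 21) / 21 = 8.8 × 1922.8095 ≈ 16920.724 mm = 16.9207 m.

16.92 m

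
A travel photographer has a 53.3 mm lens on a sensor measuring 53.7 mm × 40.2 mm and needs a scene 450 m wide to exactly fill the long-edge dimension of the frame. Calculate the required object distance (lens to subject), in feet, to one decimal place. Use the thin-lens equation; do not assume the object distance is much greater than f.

W: 450 m = 450000 mm.
Magnification m = w/W = dᵢ/dₒ; combined with 1/f = 1/dₒ + 1/dᵢ this gives dₒ = f·(1 + W/w).
dₒ = 53.3 mm × (1 + 450000/53.7) = 53.3 × 8380.8883 ≈ 446701.345 mm = 446701.345/304.8 ft = 1465.56 ft.

1465.6 ft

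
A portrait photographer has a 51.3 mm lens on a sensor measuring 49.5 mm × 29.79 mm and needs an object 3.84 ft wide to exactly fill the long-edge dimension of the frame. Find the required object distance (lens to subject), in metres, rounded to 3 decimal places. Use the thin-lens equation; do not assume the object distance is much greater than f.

W: 3.84 ft × 304.8 mm/ft = 1170.43 mm.
Magnification m = w/W = dᵢ/dₒ; combined with 1/f = 1/dₒ + 1/dᵢ this gives dₒ = f·(1 + W/w).
dₒ = 51.3 mm × (1 + 1170.43/49.5) = 51.3 × 24.6451 ≈ 1264.293 mm = 1.26429 m.

1.264 m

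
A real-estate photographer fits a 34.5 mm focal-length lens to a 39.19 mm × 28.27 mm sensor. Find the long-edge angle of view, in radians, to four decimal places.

Angle of view α = 2·arctan(w/2f) with w = 39.19 mm and f = 34.5 mm.
w/2f = 0.56797; arctan(0.56797) ≈ 0.5165 rad, so α ≈ 1.0331 rad.

1.0331 rad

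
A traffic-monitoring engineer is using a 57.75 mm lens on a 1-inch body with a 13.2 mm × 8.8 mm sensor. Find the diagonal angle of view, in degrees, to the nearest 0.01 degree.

Sensor diagonal = √(13.2² + 8.8²) = √251.6800 ≈ 15.8644 mm.
Angle of view α = 2·arctan(d/2f) with d = 15.8644 mm and f = 57.75 mm.
d/2f = 0.13735; arctan(0.13735) ≈ 7.8209°, so α ≈ 15.6418°.

15.64°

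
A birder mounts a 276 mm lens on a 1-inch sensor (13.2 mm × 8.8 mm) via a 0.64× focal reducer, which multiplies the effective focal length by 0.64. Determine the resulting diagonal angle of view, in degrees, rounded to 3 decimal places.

5.142°

Effective focal length f = 276 × 0.64 = 176.64 mm.
Sensor diagonal = √(13.2² + 8.8²) = √251.6800 ≈ 15.8644 mm.
α = 2·arctan(15.864 / (2 × 176.64)) = 2·arctan(0.04491) ≈ 5.1424°.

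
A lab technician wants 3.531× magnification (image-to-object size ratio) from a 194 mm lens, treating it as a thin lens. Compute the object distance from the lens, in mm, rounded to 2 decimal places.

248.94 mm

With m = dᵢ/dₒ and 1/f = 1/dₒ + 1/dᵢ, substituting dᵢ = m·dₒ gives 1/f = (1 + 1/m)/dₒ, hence dₒ = f·(1 + 1/m).
dₒ = 194 × (1 + 1/3.531) = 194 × 1.28321 ≈ 248.942 mm.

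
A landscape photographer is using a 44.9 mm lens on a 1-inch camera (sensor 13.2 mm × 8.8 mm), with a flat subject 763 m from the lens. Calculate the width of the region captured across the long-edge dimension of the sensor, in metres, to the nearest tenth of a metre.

224.3 m

dₒ: 763 m = 763000 mm.
Similar triangles through the lens centre give W/dₒ = w/dᵢ; with 1/f = 1/dₒ + 1/dᵢ this gives W = w·(dₒ − f)/f.
W = 13.2 mm × (763000 − 44.9) / 44.9 = 13.2 × 16992.3185 ≈ 224298.604 mm = 224.299 m.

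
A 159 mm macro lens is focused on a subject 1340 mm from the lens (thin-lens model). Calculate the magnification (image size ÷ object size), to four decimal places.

Thin lens: 1/f = 1/dₒ + 1/dᵢ → 1/dᵢ = 1/159 − 1/1340 = 0.0055430 mm⁻¹, so dᵢ ≈ 180.4064 mm.
Magnification m = dᵢ/dₒ = 180.4064/1340 ≈ 0.13463.

0.1346×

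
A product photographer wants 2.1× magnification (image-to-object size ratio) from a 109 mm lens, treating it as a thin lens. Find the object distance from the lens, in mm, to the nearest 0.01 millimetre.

With m = dᵢ/dₒ and 1/f = 1/dₒ + 1/dᵢ, substituting dᵢ = m·dₒ gives 1/f = (1 + 1/m)/dₒ, hence dₒ = f·(1 + 1/m).
dₒ = 109 × (1 + 1/2.1) = 109 × 1.47619 ≈ 160.905 mm.

160.90 mm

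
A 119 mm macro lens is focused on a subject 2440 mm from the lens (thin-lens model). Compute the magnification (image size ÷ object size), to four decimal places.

0.0513×

Thin lens: 1/f = 1/dₒ + 1/dᵢ → 1/dᵢ = 1/119 − 1/2440 = 0.0079935 mm⁻¹, so dᵢ ≈ 125.1012 mm.
Magnification m = dᵢ/dₒ = 125.1012/2440 ≈ 0.05127.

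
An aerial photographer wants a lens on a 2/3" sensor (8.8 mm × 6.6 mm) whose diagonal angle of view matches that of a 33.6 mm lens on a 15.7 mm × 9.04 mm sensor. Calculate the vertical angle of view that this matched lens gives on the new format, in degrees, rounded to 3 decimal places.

Sensor diagonal = √(15.7² + 9.04²) = √328.2116 ≈ 18.1166 mm.
Sensor diagonal = √(8.8² + 6.6²) = √121.0000 ≈ 11.0000 mm.
Equal diagonal AOV ⇒ f₂ = f₁ · 11.0000/18.1166 = 33.6 × 0.60718 ≈ 20.4012 mm.
Vertical AOV on the new format = 2·arctan(6.6 / (2 × 20.4012)) = 2·arctan(0.16176) ≈ 18.3766°.

18.377°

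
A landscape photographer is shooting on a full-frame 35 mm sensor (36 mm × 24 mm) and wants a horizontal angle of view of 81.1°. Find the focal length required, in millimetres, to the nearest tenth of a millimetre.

21.0 mm

From α = 2·arctan(w/2f) we get f = w / (2·tan(α/2)).
With w = 36 mm and α/2 = 40.55°, tan(α/2) ≈ 0.85559, so f ≈ 36 / 1.71118 ≈ 21.0381 mm.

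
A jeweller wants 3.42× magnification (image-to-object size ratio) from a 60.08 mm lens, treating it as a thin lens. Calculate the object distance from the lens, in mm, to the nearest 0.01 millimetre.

77.65 mm

With m = dᵢ/dₒ and 1/f = 1/dₒ + 1/dᵢ, substituting dᵢ = m·dₒ gives 1/f = (1 + 1/m)/dₒ, hence dₒ = f·(1 + 1/m).
dₒ = 60.08 × (1 + 1/3.42) = 60.08 × 1.29240 ≈ 77.647 mm.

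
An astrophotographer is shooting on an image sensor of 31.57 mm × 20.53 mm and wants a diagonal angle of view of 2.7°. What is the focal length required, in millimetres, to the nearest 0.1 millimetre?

Sensor diagonal = √(31.57² + 20.53²) = √1418.1458 ≈ 37.6583 mm.
From α = 2·arctan(d/2f) we get f = d / (2·tan(α/2)).
With d = 37.6583 mm and α/2 = 1.35°, tan(α/2) ≈ 0.02357, so f ≈ 37.6583 / 0.04713 ≈ 798.9856 mm.

799.0 mm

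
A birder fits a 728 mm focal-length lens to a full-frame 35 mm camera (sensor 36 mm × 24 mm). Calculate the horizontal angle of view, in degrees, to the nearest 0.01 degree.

2.83°

Angle of view α = 2·arctan(w/2f) with w = 36 mm and f = 728 mm.
w/2f = 0.02473; arctan(0.02473) ≈ 1.4164°, so α ≈ 2.8327°.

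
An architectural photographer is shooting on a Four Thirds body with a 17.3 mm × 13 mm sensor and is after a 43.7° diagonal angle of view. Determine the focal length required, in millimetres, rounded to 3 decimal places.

Sensor diagonal = √(17.3² + 13²) = √468.2900 ≈ 21.6400 mm.
From α = 2·arctan(d/2f) we get f = d / (2·tan(α/2)).
With d = 21.6400 mm and α/2 = 21.85°, tan(α/2) ≈ 0.40098, so f ≈ 21.6400 / 0.80197 ≈ 26.9836 mm.

26.984 mm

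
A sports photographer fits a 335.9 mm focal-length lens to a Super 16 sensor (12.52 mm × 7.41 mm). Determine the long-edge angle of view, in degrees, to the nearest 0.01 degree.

2.14°

Angle of view α = 2·arctan(w/2f) with w = 12.52 mm and f = 335.9 mm.
w/2f = 0.01864; arctan(0.01864) ≈ 1.0677°, so α ≈ 2.1353°.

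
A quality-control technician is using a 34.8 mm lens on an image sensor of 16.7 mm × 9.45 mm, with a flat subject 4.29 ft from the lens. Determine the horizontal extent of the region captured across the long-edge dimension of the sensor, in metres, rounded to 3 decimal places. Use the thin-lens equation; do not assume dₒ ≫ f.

0.611 m

dₒ: 4.29 ft × 304.8 mm/ft = 1307.59 mm.
Similar triangles through the lens centre give W/dₒ = w/dᵢ; with 1/f = 1/dₒ + 1/dᵢ this gives W = w·(dₒ − f)/f.
W = 16.7 mm × (1307.59 − 34.8) / 34.8 = 16.7 × 36.5745 ≈ 610.794 mm = 0.610794 m.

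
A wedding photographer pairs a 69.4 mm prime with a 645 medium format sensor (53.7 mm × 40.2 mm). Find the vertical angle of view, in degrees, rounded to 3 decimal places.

32.305°

Angle of view α = 2·arctan(h/2f) with h = 40.2 mm and f = 69.4 mm.
h/2f = 0.28963; arctan(0.28963) ≈ 16.1524°, so α ≈ 32.3047°.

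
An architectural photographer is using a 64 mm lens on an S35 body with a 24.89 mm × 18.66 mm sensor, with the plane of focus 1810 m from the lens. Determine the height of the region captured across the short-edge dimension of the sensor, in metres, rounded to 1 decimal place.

527.7 m

dₒ: 1810 m = 1.81e+06 mm.
Similar triangles through the lens centre give W/dₒ = h/dᵢ; with 1/f = 1/dₒ + 1/dᵢ this gives W = h·(dₒ − f)/f.
W = 18.66 mm × (1.81e+06 − 64) / 64 = 18.66 × 28280.2500 ≈ 527709.465 mm = 527.709 m.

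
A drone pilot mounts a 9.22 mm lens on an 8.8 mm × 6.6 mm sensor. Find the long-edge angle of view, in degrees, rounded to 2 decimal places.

51.02°

Angle of view α = 2·arctan(w/2f) with w = 8.8 mm and f = 9.22 mm.
w/2f = 0.47722; arctan(0.47722) ≈ 25.5116°, so α ≈ 51.0231°.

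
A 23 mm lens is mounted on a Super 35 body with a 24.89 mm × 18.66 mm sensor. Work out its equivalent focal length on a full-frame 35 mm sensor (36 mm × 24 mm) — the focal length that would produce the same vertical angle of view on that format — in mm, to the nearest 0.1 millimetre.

29.6 mm

Equal angle of view means equal height/f ratio, so f₂ = f₁ · (height₂/height₁) = 23 × 24/18.66.
f₂ = 23 × 1.28617 ≈ 29.582 mm.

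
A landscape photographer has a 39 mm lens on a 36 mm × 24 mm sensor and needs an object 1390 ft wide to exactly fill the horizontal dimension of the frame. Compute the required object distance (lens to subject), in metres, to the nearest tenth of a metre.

W: 1390 ft × 304.8 mm/ft = 423671.99 mm.
Magnification m = w/W = dᵢ/dₒ; combined with 1/f = 1/dₒ + 1/dᵢ this gives dₒ = f·(1 + W/w).
dₒ = 39 mm × (1 + 423672/36) = 39 × 11769.6663 ≈ 459016.985 mm = 459.017 m.

459.0 m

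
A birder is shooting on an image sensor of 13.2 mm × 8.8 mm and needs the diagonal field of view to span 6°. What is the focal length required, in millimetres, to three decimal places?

Sensor diagonal = √(13.2² + 8.8²) = √251.6800 ≈ 15.8644 mm.
From α = 2·arctan(d/2f) we get f = d / (2·tan(α/2)).
With d = 15.8644 mm and α/2 = 3°, tan(α/2) ≈ 0.05241, so f ≈ 15.8644 / 0.10482 ≈ 151.3556 mm.

151.356 mm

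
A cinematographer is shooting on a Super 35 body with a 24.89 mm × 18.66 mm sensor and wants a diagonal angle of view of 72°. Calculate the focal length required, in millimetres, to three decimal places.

Sensor diagonal = √(24.89² + 18.66²) = √967.7077 ≈ 31.1080 mm.
From α = 2·arctan(d/2f) we get f = d / (2·tan(α/2)).
With d = 31.1080 mm and α/2 = 36°, tan(α/2) ≈ 0.72654, so f ≈ 31.1080 / 1.45309 ≈ 21.4082 mm.

21.408 mm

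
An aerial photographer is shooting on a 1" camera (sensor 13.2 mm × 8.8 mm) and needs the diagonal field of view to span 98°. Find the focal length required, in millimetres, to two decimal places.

6.90 mm

Sensor diagonal = √(13.2² + 8.8²) = √251.6800 ≈ 15.8644 mm.
From α = 2·arctan(d/2f) we get f = d / (2·tan(α/2)).
With d = 15.8644 mm and α/2 = 49°, tan(α/2) ≈ 1.15037, so f ≈ 15.8644 / 2.30074 ≈ 6.8954 mm.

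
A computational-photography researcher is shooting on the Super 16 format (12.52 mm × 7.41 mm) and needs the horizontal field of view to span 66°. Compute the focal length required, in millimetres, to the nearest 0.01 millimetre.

9.64 mm

From α = 2·arctan(w/2f) we get f = w / (2·tan(α/2)).
With w = 12.52 mm and α/2 = 33°, tan(α/2) ≈ 0.64941, so f ≈ 12.52 / 1.29882 ≈ 9.6396 mm.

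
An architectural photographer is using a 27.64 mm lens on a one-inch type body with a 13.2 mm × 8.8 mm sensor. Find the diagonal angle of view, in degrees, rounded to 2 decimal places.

32.03°

Sensor diagonal = √(13.2² + 8.8²) = √251.6800 ≈ 15.8644 mm.
Angle of view α = 2·arctan(d/2f) with d = 15.8644 mm and f = 27.64 mm.
d/2f = 0.28698; arctan(0.28698) ≈ 16.0126°, so α ≈ 32.0252°.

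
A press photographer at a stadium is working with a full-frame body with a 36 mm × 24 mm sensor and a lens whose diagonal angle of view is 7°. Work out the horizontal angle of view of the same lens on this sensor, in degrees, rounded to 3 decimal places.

5.827°

Sensor diagonal = √(36² + 24²) = √1872.0000 ≈ 43.2666 mm.
From the diagonal AOV: f = 43.2666 / (2·tan(3.5°)) = 43.2666 / 0.12233 ≈ 353.7015 mm.
Horizontal AOV = 2·arctan(36 / (2 × 353.7015)) = 2·arctan(0.05089) ≈ 5.8266°.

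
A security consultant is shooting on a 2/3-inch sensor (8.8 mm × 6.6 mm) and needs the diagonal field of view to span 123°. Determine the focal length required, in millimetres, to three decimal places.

Sensor diagonal = √(8.8² + 6.6²) = √121.0000 ≈ 11.0000 mm.
From α = 2·arctan(d/2f) we get f = d / (2·tan(α/2)).
With d = 11.0000 mm and α/2 = 61.5°, tan(α/2) ≈ 1.84177, so f ≈ 11.0000 / 3.68354 ≈ 2.9863 mm.

2.986 mm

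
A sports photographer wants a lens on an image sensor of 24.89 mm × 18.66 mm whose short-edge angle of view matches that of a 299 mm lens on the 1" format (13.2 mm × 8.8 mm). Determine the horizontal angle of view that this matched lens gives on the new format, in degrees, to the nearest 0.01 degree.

2.25°

Equal short-edge AOV ⇒ f₂ = f₁ · 18.66/8.8 = 299 × 2.12045 ≈ 634.0159 mm.
Horizontal AOV on the new format = 2·arctan(24.89 / (2 × 634.0159)) = 2·arctan(0.01963) ≈ 2.2490°.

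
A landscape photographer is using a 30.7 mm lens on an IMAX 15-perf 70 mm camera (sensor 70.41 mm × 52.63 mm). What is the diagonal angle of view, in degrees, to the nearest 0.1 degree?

110.1°

Sensor diagonal = √(70.41² + 52.63²) = √7727.4850 ≈ 87.9061 mm.
Angle of view α = 2·arctan(d/2f) with d = 87.9061 mm and f = 30.7 mm.
d/2f = 1.43170; arctan(1.43170) ≈ 55.0668°, so α ≈ 110.1335°.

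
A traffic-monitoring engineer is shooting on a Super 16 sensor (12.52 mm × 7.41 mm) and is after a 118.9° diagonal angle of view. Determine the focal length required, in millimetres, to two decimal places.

Sensor diagonal = √(12.52² + 7.41²) = √211.6585 ≈ 14.5485 mm.
From α = 2·arctan(d/2f) we get f = d / (2·tan(α/2)).
With d = 14.5485 mm and α/2 = 59.45°, tan(α/2) ≈ 1.69428, so f ≈ 14.5485 / 3.38856 ≈ 4.2934 mm.

4.29 mm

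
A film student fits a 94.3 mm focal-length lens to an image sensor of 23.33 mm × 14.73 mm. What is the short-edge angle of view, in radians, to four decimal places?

Angle of view α = 2·arctan(h/2f) with h = 14.73 mm and f = 94.3 mm.
h/2f = 0.07810; arctan(0.07810) ≈ 0.0779 rad, so α ≈ 0.1559 rad.

0.1559 rad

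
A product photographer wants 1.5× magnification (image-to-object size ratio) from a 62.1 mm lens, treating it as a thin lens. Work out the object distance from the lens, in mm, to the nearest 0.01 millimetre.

103.50 mm

With m = dᵢ/dₒ and 1/f = 1/dₒ + 1/dᵢ, substituting dᵢ = m·dₒ gives 1/f = (1 + 1/m)/dₒ, hence dₒ = f·(1 + 1/m).
dₒ = 62.1 × (1 + 1/1.5) = 62.1 × 1.66667 ≈ 103.500 mm.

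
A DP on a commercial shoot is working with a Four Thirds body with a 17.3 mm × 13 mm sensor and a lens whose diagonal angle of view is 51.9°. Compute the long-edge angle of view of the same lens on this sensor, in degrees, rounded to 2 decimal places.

42.52°

Sensor diagonal = √(17.3² + 13²) = √468.2900 ≈ 21.6400 mm.
From the diagonal AOV: f = 21.6400 / (2·tan(25.95°)) = 21.6400 / 0.97331 ≈ 22.2335 mm.
Long-edge AOV = 2·arctan(17.3 / (2 × 22.2335)) = 2·arctan(0.38905) ≈ 42.5173°.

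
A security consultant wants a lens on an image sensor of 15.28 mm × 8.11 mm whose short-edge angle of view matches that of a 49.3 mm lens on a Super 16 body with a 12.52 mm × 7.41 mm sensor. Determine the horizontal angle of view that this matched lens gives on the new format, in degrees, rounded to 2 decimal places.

Equal short-edge AOV ⇒ f₂ = f₁ · 8.11/7.41 = 49.3 × 1.09447 ≈ 53.9572 mm.
Horizontal AOV on the new format = 2·arctan(15.28 / (2 × 53.9572)) = 2·arctan(0.14159) ≈ 16.1183°.

16.12°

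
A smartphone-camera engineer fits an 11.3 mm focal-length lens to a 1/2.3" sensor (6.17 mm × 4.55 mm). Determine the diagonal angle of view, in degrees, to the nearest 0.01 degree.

37.48°

Sensor diagonal = √(6.17² + 4.55²) = √58.7714 ≈ 7.6663 mm.
Angle of view α = 2·arctan(d/2f) with d = 7.6663 mm and f = 11.3 mm.
d/2f = 0.33921; arctan(0.33921) ≈ 18.7377°, so α ≈ 37.4754°.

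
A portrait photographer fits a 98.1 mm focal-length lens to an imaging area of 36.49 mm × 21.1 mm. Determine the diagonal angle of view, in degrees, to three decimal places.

Sensor diagonal = √(36.49² + 21.1²) = √1776.7301 ≈ 42.1513 mm.
Angle of view α = 2·arctan(d/2f) with d = 42.1513 mm and f = 98.1 mm.
d/2f = 0.21484; arctan(0.21484) ≈ 12.1250°, so α ≈ 24.2501°.

24.250°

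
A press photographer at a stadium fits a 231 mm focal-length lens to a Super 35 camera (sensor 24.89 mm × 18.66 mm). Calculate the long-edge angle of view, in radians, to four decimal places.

Angle of view α = 2·arctan(w/2f) with w = 24.89 mm and f = 231 mm.
w/2f = 0.05387; arctan(0.05387) ≈ 0.0538 rad, so α ≈ 0.1076 rad.

0.1076 rad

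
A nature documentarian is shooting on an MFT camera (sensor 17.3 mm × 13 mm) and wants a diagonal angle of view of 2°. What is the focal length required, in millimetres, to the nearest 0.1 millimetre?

Sensor diagonal = √(17.3² + 13²) = √468.2900 ≈ 21.6400 mm.
From α = 2·arctan(d/2f) we get f = d / (2·tan(α/2)).
With d = 21.6400 mm and α/2 = 1°, tan(α/2) ≈ 0.01746, so f ≈ 21.6400 / 0.03491 ≈ 619.8776 mm.

619.9 mm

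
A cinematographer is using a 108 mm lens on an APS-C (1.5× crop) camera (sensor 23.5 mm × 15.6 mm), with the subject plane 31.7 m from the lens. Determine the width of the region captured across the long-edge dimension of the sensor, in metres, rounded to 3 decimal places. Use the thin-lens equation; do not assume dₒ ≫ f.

6.874 m

dₒ: 31.7 m = 31700 mm.
Similar triangles through the lens centre give W/dₒ = w/dᵢ; with 1/f = 1/dₒ + 1/dᵢ this gives W = w·(dₒ − f)/f.
W = 23.5 mm × (31700 − 108) / 108 = 23.5 × 292.5185 ≈ 6874.185 mm = 6.87419 m.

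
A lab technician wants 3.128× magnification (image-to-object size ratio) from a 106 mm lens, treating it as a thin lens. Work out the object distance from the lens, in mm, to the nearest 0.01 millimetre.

139.89 mm

With m = dᵢ/dₒ and 1/f = 1/dₒ + 1/dᵢ, substituting dᵢ = m·dₒ gives 1/f = (1 + 1/m)/dₒ, hence dₒ = f·(1 + 1/m).
dₒ = 106 × (1 + 1/3.128) = 106 × 1.31969 ≈ 139.887 mm.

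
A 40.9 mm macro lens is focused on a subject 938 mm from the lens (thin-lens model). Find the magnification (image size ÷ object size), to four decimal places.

0.0456×

Thin lens: 1/f = 1/dₒ + 1/dᵢ → 1/dᵢ = 1/40.9 − 1/938 = 0.0233838 mm⁻¹, so dᵢ ≈ 42.7647 mm.
Magnification m = dᵢ/dₒ = 42.7647/938 ≈ 0.04559.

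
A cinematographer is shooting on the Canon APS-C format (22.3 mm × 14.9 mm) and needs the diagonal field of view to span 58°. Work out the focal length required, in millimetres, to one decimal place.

24.2 mm

Sensor diagonal = √(22.3² + 14.9²) = √719.3000 ≈ 26.8198 mm.
From α = 2·arctan(d/2f) we get f = d / (2·tan(α/2)).
With d = 26.8198 mm and α/2 = 29°, tan(α/2) ≈ 0.55431, so f ≈ 26.8198 / 1.10862 ≈ 24.1921 mm.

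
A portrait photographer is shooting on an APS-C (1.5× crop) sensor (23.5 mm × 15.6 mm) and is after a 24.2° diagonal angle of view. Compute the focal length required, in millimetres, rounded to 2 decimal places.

Sensor diagonal = √(23.5² + 15.6²) = √795.6100 ≈ 28.2066 mm.
From α = 2·arctan(d/2f) we get f = d / (2·tan(α/2)).
With d = 28.2066 mm and α/2 = 12.1°, tan(α/2) ≈ 0.21438, so f ≈ 28.2066 / 0.42876 ≈ 65.7859 mm.

65.79 mm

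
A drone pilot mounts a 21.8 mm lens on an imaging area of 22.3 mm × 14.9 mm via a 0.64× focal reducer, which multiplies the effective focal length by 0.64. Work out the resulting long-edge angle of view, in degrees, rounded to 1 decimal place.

Effective focal length f = 21.8 × 0.64 = 13.952 mm.
α = 2·arctan(22.3 / (2 × 13.952)) = 2·arctan(0.79917) ≈ 77.2615°.

77.3°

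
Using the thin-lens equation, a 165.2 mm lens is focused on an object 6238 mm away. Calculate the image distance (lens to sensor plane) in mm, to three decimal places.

1/dᵢ = 1/f − 1/dₒ = 1/165.2 − 1/6238 = 0.0058930 mm⁻¹.
dᵢ = 1/0.0058930 ≈ 169.6940 mm.

169.694 mm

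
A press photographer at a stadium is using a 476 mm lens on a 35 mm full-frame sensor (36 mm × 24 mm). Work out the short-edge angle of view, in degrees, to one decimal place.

2.9°

Angle of view α = 2·arctan(h/2f) with h = 24 mm and f = 476 mm.
h/2f = 0.02521; arctan(0.02521) ≈ 1.4441°, so α ≈ 2.8883°.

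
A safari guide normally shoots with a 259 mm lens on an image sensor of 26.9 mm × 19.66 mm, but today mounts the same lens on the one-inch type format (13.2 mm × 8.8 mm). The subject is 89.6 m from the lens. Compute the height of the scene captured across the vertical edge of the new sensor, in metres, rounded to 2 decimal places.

3.04 m

The focal length stays 259 mm; the relevant sensor dimension is now h = 8.8 mm. Object distance dₒ = 89.6 m = 89600 mm.
Thin-lens field height W = h·(dₒ − f)/f = 8.8 × (89600 − 259)/259 ≈ 3035.524 mm = 3.03552 m.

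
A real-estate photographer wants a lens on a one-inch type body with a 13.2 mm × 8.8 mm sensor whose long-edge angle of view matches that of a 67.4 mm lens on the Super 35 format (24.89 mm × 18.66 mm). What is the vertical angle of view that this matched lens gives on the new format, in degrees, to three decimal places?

Equal long-edge AOV ⇒ f₂ = f₁ · 13.2/24.89 = 67.4 × 0.53033 ≈ 35.7445 mm.
Vertical AOV on the new format = 2·arctan(8.8 / (2 × 35.7445)) = 2·arctan(0.12310) ≈ 14.0352°.

14.035°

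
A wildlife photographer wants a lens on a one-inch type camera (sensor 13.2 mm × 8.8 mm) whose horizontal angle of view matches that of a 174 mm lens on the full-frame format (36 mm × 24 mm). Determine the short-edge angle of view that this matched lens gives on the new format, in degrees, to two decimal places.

Equal horizontal AOV ⇒ f₂ = f₁ · 13.2/36 = 174 × 0.36667 ≈ 63.8000 mm.
Short-edge AOV on the new format = 2·arctan(8.8 / (2 × 63.8000)) = 2·arctan(0.06897) ≈ 7.8904°.

7.89°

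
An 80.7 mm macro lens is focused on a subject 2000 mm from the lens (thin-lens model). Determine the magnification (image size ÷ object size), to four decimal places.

0.0420×

Thin lens: 1/f = 1/dₒ + 1/dᵢ → 1/dᵢ = 1/80.7 − 1/2000 = 0.0118916 mm⁻¹, so dᵢ ≈ 84.0932 mm.
Magnification m = dᵢ/dₒ = 84.0932/2000 ≈ 0.04205.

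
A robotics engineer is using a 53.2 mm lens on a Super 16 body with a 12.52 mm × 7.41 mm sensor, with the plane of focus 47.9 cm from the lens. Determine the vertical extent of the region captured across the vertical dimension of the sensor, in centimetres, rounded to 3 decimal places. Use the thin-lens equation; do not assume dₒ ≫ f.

5.931 cm

dₒ: 47.9 cm = 479 mm.
Similar triangles through the lens centre give W/dₒ = h/dᵢ; with 1/f = 1/dₒ + 1/dᵢ this gives W = h·(dₒ − f)/f.
W = 7.41 mm × (479 − 53.2) / 53.2 = 7.41 × 8.0038 ≈ 59.308 mm = 5.93079 cm.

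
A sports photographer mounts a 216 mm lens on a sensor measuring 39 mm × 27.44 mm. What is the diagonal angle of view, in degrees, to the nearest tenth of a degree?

12.6°

Sensor diagonal = √(39² + 27.44²) = √2273.9536 ≈ 47.6860 mm.
Angle of view α = 2·arctan(d/2f) with d = 47.6860 mm and f = 216 mm.
d/2f = 0.11038; arctan(0.11038) ≈ 6.2990°, so α ≈ 12.5981°.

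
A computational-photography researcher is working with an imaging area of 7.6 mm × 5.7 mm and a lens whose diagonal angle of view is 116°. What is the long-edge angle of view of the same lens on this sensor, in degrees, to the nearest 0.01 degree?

Sensor diagonal = √(7.6² + 5.7²) = √90.2500 ≈ 9.5000 mm.
From the diagonal AOV: f = 9.5000 / (2·tan(58°)) = 9.5000 / 3.20067 ≈ 2.9681 mm.
Long-edge AOV = 2·arctan(7.6 / (2 × 2.9681)) = 2·arctan(1.28027) ≈ 104.0142°.

104.01°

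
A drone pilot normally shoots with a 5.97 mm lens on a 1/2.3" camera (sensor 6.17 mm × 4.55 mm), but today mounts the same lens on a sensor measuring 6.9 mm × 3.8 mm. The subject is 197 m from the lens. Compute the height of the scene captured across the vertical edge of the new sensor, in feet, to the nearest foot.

The focal length stays 5.97 mm; the relevant sensor dimension is now h = 3.8 mm. Object distance dₒ = 197 m = 197000 mm.
Thin-lens field height W = h·(dₒ − f)/f = 3.8 × (197000 − 5.97)/5.97 ≈ 125389.835 mm = 125389.835/304.8 ft = 411.384 ft.

411 ft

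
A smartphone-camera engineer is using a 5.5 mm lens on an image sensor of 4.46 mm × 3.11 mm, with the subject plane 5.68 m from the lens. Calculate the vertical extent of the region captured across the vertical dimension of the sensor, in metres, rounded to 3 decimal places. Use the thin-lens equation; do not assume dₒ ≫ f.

dₒ: 5.68 m = 5680 mm.
Similar triangles through the lens centre give W/dₒ = h/dᵢ; with 1/f = 1/dₒ + 1/dᵢ this gives W = h·(dₒ − f)/f.
W = 3.11 mm × (5680 − 5.5) / 5.5 = 3.11 × 1031.7273 ≈ 3208.672 mm = 3.20867 m.

3.209 m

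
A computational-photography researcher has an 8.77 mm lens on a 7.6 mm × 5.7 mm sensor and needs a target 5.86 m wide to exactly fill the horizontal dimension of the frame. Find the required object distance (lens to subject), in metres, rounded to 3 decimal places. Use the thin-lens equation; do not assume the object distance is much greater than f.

6.771 m

W: 5.86 m = 5860 mm.
Magnification m = w/W = dᵢ/dₒ; combined with 1/f = 1/dₒ + 1/dᵢ this gives dₒ = f·(1 + W/w).
dₒ = 8.77 mm × (1 + 5860/7.6) = 8.77 × 772.0526 ≈ 6770.902 mm = 6.7709 m.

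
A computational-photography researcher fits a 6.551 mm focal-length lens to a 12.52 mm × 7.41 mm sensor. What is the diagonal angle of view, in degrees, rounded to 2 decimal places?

Sensor diagonal = √(12.52² + 7.41²) = √211.6585 ≈ 14.5485 mm.
Angle of view α = 2·arctan(d/2f) with d = 14.5485 mm and f = 6.551 mm.
d/2f = 1.11040; arctan(1.11040) ≈ 47.9946°, so α ≈ 95.9892°.

95.99°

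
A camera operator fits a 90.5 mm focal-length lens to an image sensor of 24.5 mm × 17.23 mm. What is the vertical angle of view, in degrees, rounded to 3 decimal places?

10.876°

Angle of view α = 2·arctan(h/2f) with h = 17.23 mm and f = 90.5 mm.
h/2f = 0.09519; arctan(0.09519) ≈ 5.4378°, so α ≈ 10.8756°.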